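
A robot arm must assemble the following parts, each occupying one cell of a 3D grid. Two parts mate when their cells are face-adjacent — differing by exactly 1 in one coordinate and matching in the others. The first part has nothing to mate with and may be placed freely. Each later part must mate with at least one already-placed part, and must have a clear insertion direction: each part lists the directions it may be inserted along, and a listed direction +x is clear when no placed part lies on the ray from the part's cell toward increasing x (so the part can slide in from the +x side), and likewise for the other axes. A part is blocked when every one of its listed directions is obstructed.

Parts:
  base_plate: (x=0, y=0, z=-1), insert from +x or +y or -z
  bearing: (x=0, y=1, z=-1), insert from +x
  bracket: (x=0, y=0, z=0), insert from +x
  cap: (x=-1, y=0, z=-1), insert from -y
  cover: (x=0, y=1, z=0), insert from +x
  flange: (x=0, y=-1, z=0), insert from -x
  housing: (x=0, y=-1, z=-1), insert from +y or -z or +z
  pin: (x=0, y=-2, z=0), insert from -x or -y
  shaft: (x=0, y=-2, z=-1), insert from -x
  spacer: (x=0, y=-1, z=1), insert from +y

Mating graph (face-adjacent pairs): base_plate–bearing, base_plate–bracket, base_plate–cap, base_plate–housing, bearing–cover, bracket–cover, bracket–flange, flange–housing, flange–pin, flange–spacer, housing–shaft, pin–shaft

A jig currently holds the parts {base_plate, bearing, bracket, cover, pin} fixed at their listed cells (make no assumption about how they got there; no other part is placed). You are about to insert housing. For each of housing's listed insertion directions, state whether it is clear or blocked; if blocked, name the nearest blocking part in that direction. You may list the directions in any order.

+y: nearest on ray is base_plate@(0, 0, -1) ⇒ blocked
-z: ray from housing(0, -1, -1) has no placed part ⇒ clear
+z: ray from housing(0, -1, -1) has no placed part ⇒ clear

+y: blocked by base_plate; +z: clear; -z: clear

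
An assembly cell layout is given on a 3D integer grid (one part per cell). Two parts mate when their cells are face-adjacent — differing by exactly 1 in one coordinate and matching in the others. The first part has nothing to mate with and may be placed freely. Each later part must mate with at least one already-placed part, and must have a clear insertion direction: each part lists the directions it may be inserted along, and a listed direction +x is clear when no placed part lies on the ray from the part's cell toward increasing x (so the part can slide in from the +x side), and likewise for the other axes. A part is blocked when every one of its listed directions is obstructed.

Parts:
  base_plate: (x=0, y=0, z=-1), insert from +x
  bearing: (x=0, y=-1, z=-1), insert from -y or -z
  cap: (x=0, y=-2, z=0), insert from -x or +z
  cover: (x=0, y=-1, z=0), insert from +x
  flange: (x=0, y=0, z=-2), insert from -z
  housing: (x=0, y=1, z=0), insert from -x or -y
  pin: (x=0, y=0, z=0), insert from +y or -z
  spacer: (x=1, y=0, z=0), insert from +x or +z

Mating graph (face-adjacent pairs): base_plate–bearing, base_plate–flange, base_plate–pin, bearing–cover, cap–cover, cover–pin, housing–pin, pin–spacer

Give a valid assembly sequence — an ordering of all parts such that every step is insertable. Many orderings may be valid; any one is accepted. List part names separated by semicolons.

cover; pin; spacer; bearing; housing; cap; base_plate; flange

1. cover@(0, -1, 0) [+x clear] — {cover}
2. pin@(0, 0, 0) [+y clear] — {cover, pin}
3. spacer@(1, 0, 0) [+x clear] — {cover, pin, spacer}
4. bearing@(0, -1, -1) [-y clear] — {bearing, cover, pin, spacer}
5. housing@(0, 1, 0) [-x clear] — {bearing, cover, housing, pin, spacer}
6. cap@(0, -2, 0) [-x clear] — {bearing, cap, cover, housing, pin, spacer}
7. base_plate@(0, 0, -1) [+x clear] — {base_plate, bearing, cap, cover, housing, pin, spacer}
8. flange@(0, 0, -2) [-z clear] — {base_plate, bearing, cap, cover, flange, housing, pin, spacer}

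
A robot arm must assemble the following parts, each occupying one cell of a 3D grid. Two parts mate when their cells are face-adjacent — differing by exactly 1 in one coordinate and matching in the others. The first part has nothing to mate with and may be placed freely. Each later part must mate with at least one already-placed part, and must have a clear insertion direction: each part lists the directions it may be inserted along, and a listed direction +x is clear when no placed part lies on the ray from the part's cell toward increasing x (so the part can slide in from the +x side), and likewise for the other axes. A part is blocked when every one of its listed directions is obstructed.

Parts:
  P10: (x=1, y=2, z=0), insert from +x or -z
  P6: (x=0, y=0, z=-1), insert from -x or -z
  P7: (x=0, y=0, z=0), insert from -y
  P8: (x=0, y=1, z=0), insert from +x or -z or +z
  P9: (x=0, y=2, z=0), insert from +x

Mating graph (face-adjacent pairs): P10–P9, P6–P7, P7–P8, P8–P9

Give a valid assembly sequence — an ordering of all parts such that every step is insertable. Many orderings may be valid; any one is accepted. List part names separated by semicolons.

P7; P8; P9; P10; P6

1. P7@(0, 0, 0) [-y clear] — {P7}
2. P8@(0, 1, 0) [+x clear] — {P7, P8}
3. P9@(0, 2, 0) [+x clear] — {P7, P8, P9}
4. P10@(1, 2, 0) [+x clear] — {P10, P7, P8, P9}
5. P6@(0, 0, -1) [-x clear] — {P10, P6, P7, P8, P9}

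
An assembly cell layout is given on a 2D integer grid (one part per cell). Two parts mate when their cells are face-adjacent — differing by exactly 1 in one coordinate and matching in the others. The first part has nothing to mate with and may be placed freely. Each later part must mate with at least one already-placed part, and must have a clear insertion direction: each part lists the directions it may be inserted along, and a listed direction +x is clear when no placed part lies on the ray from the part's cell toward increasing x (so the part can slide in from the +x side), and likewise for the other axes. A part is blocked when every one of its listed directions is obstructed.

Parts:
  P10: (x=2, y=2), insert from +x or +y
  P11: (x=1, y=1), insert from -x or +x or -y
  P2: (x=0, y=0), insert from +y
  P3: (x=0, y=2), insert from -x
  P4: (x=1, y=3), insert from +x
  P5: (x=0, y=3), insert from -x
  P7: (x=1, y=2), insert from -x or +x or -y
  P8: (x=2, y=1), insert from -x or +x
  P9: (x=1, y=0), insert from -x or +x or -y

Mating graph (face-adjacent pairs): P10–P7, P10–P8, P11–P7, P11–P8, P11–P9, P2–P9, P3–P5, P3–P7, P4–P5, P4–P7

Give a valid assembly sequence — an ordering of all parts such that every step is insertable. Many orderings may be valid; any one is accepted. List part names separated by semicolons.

P4; P7; P11; P9; P2; P3; P5; P10; P8

1. P4@(1, 3) [+x clear] — {P4}
2. P7@(1, 2) [-x clear] — {P4, P7}
3. P11@(1, 1) [-x clear] — {P11, P4, P7}
4. P9@(1, 0) [-x clear] — {P11, P4, P7, P9}
5. P2@(0, 0) [+y clear] — {P11, P2, P4, P7, P9}
6. P3@(0, 2) [-x clear] — {P11, P2, P3, P4, P7, P9}
7. P5@(0, 3) [-x clear] — {P11, P2, P3, P4, P5, P7, P9}
8. P10@(2, 2) [+x clear] — {P10, P11, P2, P3, P4, P5, P7, P9}
9. P8@(2, 1) [+x clear] — {P10, P11, P2, P3, P4, P5, P7, P8, P9}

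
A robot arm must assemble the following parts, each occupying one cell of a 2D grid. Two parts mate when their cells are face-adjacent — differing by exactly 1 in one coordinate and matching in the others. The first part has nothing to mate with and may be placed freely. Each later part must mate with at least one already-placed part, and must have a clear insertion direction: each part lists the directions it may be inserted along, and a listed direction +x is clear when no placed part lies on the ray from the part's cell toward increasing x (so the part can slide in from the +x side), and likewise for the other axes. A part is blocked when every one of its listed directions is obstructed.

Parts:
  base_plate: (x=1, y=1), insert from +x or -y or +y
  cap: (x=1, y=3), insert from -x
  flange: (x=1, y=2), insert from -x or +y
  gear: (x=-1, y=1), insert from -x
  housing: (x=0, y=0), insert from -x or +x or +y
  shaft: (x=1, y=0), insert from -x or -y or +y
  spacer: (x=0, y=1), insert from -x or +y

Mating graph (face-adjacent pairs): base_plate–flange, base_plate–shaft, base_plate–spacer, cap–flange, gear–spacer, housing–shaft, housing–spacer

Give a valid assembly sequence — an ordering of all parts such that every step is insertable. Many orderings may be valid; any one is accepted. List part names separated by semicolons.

gear; spacer; housing; base_plate; flange; cap; shaft

1. gear@(-1, 1) [-x clear] — {gear}
2. spacer@(0, 1) [+y clear] — {gear, spacer}
3. housing@(0, 0) [-x clear] — {gear, housing, spacer}
4. base_plate@(1, 1) [+x clear] — {base_plate, gear, housing, spacer}
5. flange@(1, 2) [-x clear] — {base_plate, flange, gear, housing, spacer}
6. cap@(1, 3) [-x clear] — {base_plate, cap, flange, gear, housing, spacer}
7. shaft@(1, 0) [-y clear] — {base_plate, cap, flange, gear, housing, shaft, spacer}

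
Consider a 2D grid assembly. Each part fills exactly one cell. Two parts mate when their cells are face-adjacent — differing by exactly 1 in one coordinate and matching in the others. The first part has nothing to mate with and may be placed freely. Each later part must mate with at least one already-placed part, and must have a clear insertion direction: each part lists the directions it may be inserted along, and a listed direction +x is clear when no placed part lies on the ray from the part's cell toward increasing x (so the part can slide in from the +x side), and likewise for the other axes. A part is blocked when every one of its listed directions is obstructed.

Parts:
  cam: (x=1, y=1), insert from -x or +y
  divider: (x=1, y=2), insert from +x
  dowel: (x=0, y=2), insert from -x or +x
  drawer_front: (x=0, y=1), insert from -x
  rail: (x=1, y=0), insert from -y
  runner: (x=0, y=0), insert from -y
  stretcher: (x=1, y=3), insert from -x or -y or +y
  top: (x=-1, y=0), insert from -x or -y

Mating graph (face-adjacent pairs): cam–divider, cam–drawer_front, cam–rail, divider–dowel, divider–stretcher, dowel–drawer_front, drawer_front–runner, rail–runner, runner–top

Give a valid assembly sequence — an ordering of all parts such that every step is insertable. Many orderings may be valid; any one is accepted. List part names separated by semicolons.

1. top@(-1, 0) [-x clear] — {top}
2. runner@(0, 0) [-y clear] — {runner, top}
3. drawer_front@(0, 1) [-x clear] — {drawer_front, runner, top}
4. rail@(1, 0) [-y clear] — {drawer_front, rail, runner, top}
5. dowel@(0, 2) [-x clear] — {dowel, drawer_front, rail, runner, top}
6. cam@(1, 1) [+y clear] — {cam, dowel, drawer_front, rail, runner, top}
7. divider@(1, 2) [+x clear] — {cam, divider, dowel, drawer_front, rail, runner, top}
8. stretcher@(1, 3) [-x clear] — {cam, divider, dowel, drawer_front, rail, runner, stretcher, top}

top; runner; drawer_front; rail; dowel; cam; divider; stretcher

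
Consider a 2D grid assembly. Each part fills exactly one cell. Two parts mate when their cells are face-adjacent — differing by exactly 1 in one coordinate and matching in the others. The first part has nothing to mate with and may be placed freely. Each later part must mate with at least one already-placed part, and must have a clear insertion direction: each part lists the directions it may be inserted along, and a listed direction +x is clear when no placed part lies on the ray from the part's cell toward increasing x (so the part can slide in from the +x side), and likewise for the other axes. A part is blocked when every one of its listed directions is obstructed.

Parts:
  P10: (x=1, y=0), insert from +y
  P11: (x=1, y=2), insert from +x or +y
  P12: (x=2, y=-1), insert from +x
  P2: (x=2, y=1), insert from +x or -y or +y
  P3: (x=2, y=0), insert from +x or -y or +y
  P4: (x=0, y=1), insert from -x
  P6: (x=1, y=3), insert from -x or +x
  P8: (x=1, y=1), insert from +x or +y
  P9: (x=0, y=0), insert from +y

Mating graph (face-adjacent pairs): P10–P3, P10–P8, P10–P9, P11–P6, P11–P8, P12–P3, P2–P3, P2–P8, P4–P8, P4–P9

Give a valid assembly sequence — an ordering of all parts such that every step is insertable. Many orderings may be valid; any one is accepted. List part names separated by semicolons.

1. P2@(2, 1) [+x clear] — {P2}
2. P3@(2, 0) [+x clear] — {P2, P3}
3. P10@(1, 0) [+y clear] — {P10, P2, P3}
4. P8@(1, 1) [+y clear] — {P10, P2, P3, P8}
5. P9@(0, 0) [+y clear] — {P10, P2, P3, P8, P9}
6. P4@(0, 1) [-x clear] — {P10, P2, P3, P4, P8, P9}
7. P12@(2, -1) [+x clear] — {P10, P12, P2, P3, P4, P8, P9}
8. P11@(1, 2) [+x clear] — {P10, P11, P12, P2, P3, P4, P8, P9}
9. P6@(1, 3) [-x clear] — {P10, P11, P12, P2, P3, P4, P6, P8, P9}

P2; P3; P10; P8; P9; P4; P12; P11; P6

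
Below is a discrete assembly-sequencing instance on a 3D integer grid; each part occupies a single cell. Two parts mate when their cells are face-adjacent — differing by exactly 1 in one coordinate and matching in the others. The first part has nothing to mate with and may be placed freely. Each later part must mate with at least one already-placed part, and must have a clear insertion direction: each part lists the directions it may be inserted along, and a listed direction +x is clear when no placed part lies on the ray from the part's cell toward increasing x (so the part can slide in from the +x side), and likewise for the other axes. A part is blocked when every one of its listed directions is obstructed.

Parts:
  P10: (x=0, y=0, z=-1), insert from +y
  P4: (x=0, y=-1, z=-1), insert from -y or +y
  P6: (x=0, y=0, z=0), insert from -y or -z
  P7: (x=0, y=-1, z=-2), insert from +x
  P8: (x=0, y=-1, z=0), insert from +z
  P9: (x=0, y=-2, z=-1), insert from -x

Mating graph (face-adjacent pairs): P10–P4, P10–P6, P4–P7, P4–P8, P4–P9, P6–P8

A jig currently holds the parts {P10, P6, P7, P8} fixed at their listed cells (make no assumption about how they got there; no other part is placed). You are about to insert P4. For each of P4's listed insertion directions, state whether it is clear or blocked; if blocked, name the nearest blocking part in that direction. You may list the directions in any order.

-y: ray from P4(0, -1, -1) has no placed part ⇒ clear
+y: nearest on ray is P10@(0, 0, -1) ⇒ blocked

+y: blocked by P10; -y: clear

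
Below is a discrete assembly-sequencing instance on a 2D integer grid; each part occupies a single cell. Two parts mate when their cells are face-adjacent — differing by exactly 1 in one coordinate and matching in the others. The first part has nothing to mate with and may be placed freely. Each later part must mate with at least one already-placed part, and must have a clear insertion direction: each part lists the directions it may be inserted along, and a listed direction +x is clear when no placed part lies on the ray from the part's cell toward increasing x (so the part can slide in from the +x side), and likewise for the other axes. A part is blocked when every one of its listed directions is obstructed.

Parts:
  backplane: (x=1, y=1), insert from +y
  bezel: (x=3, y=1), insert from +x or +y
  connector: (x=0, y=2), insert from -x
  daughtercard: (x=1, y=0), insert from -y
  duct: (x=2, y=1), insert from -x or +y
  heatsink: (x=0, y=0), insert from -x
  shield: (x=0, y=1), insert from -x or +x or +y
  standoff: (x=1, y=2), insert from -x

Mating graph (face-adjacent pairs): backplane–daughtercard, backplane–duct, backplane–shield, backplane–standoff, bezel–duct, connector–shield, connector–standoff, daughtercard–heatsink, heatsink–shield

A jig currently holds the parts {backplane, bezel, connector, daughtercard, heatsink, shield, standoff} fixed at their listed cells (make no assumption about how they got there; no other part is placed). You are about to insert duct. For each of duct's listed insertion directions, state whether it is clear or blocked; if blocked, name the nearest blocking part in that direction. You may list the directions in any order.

-x: nearest on ray is backplane@(1, 1) ⇒ blocked
+y: ray from duct(2, 1) has no placed part ⇒ clear

+y: clear; -x: blocked by backplane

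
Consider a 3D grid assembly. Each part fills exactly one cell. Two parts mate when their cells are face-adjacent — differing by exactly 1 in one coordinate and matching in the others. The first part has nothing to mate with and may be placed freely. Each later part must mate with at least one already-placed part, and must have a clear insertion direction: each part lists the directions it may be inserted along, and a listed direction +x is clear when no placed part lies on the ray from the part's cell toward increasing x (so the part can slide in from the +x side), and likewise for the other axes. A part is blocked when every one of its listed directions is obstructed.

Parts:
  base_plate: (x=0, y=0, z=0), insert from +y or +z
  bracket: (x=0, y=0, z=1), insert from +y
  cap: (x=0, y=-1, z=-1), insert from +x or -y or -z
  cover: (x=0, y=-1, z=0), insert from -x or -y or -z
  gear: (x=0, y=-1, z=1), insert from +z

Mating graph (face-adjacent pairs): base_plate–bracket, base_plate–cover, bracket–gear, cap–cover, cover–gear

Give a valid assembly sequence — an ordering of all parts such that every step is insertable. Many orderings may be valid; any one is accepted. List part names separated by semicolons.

1. bracket@(0, 0, 1) [+y clear] — {bracket}
2. gear@(0, -1, 1) [+z clear] — {bracket, gear}
3. cover@(0, -1, 0) [-x clear] — {bracket, cover, gear}
4. cap@(0, -1, -1) [+x clear] — {bracket, cap, cover, gear}
5. base_plate@(0, 0, 0) [+y clear] — {base_plate, bracket, cap, cover, gear}

bracket; gear; cover; cap; base_plate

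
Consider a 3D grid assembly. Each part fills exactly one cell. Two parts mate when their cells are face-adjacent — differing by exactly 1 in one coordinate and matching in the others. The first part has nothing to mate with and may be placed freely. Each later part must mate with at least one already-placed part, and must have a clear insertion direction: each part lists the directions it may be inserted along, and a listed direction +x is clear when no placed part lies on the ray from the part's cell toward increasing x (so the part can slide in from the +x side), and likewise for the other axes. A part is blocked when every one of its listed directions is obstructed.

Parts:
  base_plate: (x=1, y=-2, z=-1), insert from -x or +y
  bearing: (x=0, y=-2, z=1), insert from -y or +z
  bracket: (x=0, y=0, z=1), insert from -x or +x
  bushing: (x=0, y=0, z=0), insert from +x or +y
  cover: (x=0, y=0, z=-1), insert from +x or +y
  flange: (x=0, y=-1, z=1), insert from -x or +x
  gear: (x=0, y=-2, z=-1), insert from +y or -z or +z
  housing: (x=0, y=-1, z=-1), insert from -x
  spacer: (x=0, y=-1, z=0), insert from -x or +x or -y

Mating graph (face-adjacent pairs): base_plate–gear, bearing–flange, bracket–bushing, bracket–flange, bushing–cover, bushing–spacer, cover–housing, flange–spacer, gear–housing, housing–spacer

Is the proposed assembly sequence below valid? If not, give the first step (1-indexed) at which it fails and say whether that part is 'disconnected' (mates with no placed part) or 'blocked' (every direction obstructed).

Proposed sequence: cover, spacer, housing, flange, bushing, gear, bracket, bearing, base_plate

1. cover@(0, 0, -1) [+x clear] — {cover}
2. spacer@(0, -1, 0) — no placed neighbour ⇒ disconnected

Invalid at step 2 (disconnected)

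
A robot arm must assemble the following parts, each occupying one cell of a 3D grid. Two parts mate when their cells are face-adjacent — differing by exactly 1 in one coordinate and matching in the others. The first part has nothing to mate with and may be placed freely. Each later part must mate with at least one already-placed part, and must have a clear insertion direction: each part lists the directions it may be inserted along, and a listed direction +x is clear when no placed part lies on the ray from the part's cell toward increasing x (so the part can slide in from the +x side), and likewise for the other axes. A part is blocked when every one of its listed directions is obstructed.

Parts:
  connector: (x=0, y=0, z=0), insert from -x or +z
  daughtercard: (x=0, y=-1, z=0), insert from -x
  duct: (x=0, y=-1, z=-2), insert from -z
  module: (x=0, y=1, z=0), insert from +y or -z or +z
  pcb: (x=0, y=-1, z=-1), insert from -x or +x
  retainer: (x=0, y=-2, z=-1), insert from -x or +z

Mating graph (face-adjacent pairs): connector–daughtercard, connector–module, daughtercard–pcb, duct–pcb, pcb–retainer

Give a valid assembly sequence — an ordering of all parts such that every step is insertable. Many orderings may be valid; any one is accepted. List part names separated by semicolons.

connector; module; daughtercard; pcb; retainer; duct

1. connector@(0, 0, 0) [-x clear] — {connector}
2. module@(0, 1, 0) [+y clear] — {connector, module}
3. daughtercard@(0, -1, 0) [-x clear] — {connector, daughtercard, module}
4. pcb@(0, -1, -1) [-x clear] — {connector, daughtercard, module, pcb}
5. retainer@(0, -2, -1) [-x clear] — {connector, daughtercard, module, pcb, retainer}
6. duct@(0, -1, -2) [-z clear] — {connector, daughtercard, duct, module, pcb, retainer}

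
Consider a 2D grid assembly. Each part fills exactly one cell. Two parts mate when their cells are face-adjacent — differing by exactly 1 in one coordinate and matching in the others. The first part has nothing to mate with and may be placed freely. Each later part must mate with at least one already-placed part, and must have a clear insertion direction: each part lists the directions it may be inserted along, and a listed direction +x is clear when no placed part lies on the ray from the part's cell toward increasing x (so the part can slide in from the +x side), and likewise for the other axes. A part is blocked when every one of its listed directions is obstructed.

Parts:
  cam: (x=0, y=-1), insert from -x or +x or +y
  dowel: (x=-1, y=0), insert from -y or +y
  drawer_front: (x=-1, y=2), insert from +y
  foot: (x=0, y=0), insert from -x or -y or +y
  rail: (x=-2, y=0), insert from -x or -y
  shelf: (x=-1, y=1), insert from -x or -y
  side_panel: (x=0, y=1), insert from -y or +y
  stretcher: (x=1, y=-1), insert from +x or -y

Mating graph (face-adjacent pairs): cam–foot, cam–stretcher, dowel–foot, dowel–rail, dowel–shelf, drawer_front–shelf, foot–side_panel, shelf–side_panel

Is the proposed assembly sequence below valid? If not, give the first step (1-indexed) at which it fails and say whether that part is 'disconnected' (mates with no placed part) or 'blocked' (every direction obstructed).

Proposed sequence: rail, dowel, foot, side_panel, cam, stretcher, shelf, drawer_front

1. rail@(-2, 0) [-x clear] — {rail}
2. dowel@(-1, 0) [-y clear] — {dowel, rail}
3. foot@(0, 0) [-y clear] — {dowel, foot, rail}
4. side_panel@(0, 1) [+y clear] — {dowel, foot, rail, side_panel}
5. cam@(0, -1) [-x clear] — {cam, dowel, foot, rail, side_panel}
6. stretcher@(1, -1) [+x clear] — {cam, dowel, foot, rail, side_panel, stretcher}
7. shelf@(-1, 1) [-x clear] — {cam, dowel, foot, rail, shelf, side_panel, stretcher}
8. drawer_front@(-1, 2) [+y clear] — {cam, dowel, drawer_front, foot, rail, shelf, side_panel, stretcher}

Valid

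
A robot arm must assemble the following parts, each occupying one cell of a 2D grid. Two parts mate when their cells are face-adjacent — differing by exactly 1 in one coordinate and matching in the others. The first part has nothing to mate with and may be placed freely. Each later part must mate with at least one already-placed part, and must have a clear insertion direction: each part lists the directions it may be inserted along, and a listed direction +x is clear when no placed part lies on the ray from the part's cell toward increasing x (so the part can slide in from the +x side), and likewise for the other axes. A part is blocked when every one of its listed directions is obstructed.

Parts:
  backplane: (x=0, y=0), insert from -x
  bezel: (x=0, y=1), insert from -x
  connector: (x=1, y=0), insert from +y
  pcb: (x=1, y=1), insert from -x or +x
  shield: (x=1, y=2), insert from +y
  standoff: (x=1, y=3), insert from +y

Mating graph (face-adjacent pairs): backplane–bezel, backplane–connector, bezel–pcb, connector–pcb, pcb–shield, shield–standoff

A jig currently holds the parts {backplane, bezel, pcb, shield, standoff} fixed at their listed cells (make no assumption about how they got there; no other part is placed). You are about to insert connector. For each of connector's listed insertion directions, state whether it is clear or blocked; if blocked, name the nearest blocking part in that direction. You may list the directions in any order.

+y: nearest on ray is pcb@(1, 1) ⇒ blocked

+y: blocked by pcb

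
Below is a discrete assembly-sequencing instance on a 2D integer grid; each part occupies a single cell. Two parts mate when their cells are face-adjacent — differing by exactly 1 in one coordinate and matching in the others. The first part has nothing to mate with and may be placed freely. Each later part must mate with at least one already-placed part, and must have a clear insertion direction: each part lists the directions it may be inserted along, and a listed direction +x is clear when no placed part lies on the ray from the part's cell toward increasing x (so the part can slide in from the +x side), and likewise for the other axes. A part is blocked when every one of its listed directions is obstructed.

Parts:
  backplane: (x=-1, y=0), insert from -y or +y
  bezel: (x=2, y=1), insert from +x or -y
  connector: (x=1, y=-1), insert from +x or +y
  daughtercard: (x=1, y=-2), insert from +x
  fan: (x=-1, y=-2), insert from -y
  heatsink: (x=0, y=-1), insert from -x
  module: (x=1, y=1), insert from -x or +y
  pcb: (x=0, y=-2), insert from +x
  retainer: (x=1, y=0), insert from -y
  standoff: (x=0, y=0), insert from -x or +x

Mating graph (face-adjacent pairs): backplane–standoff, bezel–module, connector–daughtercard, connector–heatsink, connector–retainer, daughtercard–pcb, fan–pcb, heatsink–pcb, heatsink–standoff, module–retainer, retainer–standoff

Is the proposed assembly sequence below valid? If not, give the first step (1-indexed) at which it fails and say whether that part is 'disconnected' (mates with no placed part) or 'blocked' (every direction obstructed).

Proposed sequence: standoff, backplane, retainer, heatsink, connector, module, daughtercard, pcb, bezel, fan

1. standoff@(0, 0) [-x clear] — {standoff}
2. backplane@(-1, 0) [-y clear] — {backplane, standoff}
3. retainer@(1, 0) [-y clear] — {backplane, retainer, standoff}
4. heatsink@(0, -1) [-x clear] — {backplane, heatsink, retainer, standoff}
5. connector@(1, -1) [+x clear] — {backplane, connector, heatsink, retainer, standoff}
6. module@(1, 1) [-x clear] — {backplane, connector, heatsink, module, retainer, standoff}
7. daughtercard@(1, -2) [+x clear] — {backplane, connector, daughtercard, heatsink, module, retainer, standoff}
8. pcb@(0, -2) — +x all obstructed ⇒ blocked

Invalid at step 8 (blocked)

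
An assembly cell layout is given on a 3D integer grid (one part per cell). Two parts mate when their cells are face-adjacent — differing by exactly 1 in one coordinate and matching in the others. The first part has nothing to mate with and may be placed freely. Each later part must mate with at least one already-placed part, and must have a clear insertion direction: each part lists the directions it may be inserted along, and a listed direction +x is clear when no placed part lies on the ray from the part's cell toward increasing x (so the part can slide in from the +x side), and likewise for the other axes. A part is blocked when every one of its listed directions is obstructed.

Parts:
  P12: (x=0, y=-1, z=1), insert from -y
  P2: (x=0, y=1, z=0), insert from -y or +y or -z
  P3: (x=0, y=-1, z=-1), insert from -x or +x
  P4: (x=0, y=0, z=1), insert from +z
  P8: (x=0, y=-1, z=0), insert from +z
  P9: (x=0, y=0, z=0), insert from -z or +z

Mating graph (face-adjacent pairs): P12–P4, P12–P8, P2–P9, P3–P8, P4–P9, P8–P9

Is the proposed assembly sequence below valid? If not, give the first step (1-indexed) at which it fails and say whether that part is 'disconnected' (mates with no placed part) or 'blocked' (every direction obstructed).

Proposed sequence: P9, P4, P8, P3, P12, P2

Valid

1. P9@(0, 0, 0) [-z clear] — {P9}
2. P4@(0, 0, 1) [+z clear] — {P4, P9}
3. P8@(0, -1, 0) [+z clear] — {P4, P8, P9}
4. P3@(0, -1, -1) [-x clear] — {P3, P4, P8, P9}
5. P12@(0, -1, 1) [-y clear] — {P12, P3, P4, P8, P9}
6. P2@(0, 1, 0) [+y clear] — {P12, P2, P3, P4, P8, P9}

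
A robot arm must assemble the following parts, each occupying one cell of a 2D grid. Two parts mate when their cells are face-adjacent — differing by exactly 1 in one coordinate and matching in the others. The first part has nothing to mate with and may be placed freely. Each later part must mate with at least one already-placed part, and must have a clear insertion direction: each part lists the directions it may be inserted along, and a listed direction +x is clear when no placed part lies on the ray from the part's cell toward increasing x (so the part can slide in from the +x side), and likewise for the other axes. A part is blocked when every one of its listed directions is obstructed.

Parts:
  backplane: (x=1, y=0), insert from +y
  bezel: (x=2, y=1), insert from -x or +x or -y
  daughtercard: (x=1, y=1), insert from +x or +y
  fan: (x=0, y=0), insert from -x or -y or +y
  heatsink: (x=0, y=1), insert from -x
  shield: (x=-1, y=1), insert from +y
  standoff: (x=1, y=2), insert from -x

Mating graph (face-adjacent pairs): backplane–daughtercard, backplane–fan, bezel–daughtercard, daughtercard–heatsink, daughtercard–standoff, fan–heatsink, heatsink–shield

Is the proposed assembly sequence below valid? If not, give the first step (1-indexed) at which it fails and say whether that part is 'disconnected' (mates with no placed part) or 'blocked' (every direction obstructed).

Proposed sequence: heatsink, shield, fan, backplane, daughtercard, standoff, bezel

Valid

1. heatsink@(0, 1) [-x clear] — {heatsink}
2. shield@(-1, 1) [+y clear] — {heatsink, shield}
3. fan@(0, 0) [-x clear] — {fan, heatsink, shield}
4. backplane@(1, 0) [+y clear] — {backplane, fan, heatsink, shield}
5. daughtercard@(1, 1) [+x clear] — {backplane, daughtercard, fan, heatsink, shield}
6. standoff@(1, 2) [-x clear] — {backplane, daughtercard, fan, heatsink, shield, standoff}
7. bezel@(2, 1) [+x clear] — {backplane, bezel, daughtercard, fan, heatsink, shield, standoff}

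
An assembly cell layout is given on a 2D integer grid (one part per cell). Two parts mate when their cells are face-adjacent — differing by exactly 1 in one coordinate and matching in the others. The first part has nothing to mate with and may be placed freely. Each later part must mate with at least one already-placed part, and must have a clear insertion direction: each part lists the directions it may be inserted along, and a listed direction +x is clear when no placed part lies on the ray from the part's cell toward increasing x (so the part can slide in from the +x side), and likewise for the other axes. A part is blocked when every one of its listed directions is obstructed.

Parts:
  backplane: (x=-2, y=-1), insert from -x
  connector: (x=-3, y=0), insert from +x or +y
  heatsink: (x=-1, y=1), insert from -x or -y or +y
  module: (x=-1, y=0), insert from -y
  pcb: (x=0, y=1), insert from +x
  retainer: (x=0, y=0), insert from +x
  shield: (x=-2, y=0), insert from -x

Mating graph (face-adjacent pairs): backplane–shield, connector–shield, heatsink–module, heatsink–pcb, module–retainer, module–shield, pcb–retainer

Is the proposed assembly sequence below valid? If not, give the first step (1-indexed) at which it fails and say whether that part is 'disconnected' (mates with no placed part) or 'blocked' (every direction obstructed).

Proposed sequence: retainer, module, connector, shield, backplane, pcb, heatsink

1. retainer@(0, 0) [+x clear] — {retainer}
2. module@(-1, 0) [-y clear] — {module, retainer}
3. connector@(-3, 0) — no placed neighbour ⇒ disconnected

Invalid at step 3 (disconnected)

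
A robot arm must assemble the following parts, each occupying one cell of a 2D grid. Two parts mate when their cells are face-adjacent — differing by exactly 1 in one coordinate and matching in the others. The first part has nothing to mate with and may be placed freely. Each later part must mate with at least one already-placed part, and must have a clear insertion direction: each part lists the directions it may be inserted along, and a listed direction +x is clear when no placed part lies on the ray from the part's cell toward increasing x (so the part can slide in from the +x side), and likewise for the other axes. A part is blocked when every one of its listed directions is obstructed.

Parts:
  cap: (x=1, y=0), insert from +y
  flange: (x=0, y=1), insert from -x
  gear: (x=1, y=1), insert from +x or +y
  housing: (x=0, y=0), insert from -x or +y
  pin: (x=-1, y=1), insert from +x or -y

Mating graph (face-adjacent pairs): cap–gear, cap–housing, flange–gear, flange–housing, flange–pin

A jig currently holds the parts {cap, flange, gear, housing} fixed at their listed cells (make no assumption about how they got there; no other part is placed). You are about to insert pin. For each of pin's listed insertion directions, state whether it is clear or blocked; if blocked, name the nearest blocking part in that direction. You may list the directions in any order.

+x: blocked by flange; -y: clear

+x: nearest on ray is flange@(0, 1) ⇒ blocked
-y: ray from pin(-1, 1) has no placed part ⇒ clear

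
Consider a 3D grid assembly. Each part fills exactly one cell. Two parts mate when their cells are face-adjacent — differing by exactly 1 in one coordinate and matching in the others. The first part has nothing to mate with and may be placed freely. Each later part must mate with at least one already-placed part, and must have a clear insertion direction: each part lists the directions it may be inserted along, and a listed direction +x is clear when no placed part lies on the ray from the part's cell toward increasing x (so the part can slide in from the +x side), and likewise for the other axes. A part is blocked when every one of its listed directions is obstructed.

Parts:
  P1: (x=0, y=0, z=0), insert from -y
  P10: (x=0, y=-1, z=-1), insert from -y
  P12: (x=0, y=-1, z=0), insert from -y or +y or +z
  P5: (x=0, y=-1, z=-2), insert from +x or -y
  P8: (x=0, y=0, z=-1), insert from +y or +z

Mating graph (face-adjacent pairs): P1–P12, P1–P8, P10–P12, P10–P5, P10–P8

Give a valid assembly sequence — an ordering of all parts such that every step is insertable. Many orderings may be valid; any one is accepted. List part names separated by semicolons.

P10; P8; P1; P12; P5

1. P10@(0, -1, -1) [-y clear] — {P10}
2. P8@(0, 0, -1) [+y clear] — {P10, P8}
3. P1@(0, 0, 0) [-y clear] — {P1, P10, P8}
4. P12@(0, -1, 0) [-y clear] — {P1, P10, P12, P8}
5. P5@(0, -1, -2) [+x clear] — {P1, P10, P12, P5, P8}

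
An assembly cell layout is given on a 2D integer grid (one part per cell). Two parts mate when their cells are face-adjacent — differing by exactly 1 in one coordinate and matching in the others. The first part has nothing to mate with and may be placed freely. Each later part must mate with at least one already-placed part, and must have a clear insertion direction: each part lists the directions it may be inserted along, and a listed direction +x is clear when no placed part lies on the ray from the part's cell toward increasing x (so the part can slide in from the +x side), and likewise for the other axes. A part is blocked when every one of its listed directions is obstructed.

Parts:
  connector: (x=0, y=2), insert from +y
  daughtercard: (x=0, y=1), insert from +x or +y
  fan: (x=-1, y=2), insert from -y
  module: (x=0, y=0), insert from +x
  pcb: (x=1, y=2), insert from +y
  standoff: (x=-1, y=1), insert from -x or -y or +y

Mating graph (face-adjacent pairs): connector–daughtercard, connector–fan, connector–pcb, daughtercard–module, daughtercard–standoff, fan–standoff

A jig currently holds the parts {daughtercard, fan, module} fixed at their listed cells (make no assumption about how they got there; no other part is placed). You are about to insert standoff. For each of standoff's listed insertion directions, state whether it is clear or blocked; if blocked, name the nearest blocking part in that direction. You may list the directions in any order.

+y: blocked by fan; -x: clear; -y: clear

-x: ray from standoff(-1, 1) has no placed part ⇒ clear
-y: ray from standoff(-1, 1) has no placed part ⇒ clear
+y: nearest on ray is fan@(-1, 2) ⇒ blocked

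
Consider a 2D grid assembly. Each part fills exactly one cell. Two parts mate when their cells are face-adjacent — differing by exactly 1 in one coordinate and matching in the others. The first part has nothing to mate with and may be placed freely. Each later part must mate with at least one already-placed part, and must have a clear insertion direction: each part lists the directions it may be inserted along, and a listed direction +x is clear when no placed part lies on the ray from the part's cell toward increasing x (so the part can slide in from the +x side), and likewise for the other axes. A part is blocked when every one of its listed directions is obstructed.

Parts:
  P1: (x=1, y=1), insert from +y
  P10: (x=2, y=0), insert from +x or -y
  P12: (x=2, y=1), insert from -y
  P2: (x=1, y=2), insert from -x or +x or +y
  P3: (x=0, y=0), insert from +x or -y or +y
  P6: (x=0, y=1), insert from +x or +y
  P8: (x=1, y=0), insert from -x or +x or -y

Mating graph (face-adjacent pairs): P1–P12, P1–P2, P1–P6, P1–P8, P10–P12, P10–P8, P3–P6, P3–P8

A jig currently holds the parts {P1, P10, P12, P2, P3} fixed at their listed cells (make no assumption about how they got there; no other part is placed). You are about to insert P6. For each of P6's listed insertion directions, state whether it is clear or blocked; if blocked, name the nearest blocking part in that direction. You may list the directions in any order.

+x: nearest on ray is P1@(1, 1) ⇒ blocked
+y: ray from P6(0, 1) has no placed part ⇒ clear

+x: blocked by P1; +y: clear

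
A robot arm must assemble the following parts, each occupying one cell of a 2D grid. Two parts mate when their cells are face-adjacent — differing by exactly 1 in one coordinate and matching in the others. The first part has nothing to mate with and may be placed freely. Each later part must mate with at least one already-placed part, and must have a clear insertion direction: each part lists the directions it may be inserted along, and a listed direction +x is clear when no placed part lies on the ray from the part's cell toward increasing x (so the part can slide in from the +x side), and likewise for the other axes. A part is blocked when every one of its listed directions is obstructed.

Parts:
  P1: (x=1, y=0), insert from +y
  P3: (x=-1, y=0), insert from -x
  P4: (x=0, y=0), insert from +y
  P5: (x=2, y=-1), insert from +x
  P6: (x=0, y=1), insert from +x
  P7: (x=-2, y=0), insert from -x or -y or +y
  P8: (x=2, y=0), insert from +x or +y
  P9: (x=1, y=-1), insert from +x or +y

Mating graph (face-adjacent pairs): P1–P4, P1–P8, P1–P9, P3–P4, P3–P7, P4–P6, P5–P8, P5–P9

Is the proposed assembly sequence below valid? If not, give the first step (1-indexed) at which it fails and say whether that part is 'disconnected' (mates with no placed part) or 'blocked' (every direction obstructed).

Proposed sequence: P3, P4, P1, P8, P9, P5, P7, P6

1. P3@(-1, 0) [-x clear] — {P3}
2. P4@(0, 0) [+y clear] — {P3, P4}
3. P1@(1, 0) [+y clear] — {P1, P3, P4}
4. P8@(2, 0) [+x clear] — {P1, P3, P4, P8}
5. P9@(1, -1) [+x clear] — {P1, P3, P4, P8, P9}
6. P5@(2, -1) [+x clear] — {P1, P3, P4, P5, P8, P9}
7. P7@(-2, 0) [-x clear] — {P1, P3, P4, P5, P7, P8, P9}
8. P6@(0, 1) [+x clear] — {P1, P3, P4, P5, P6, P7, P8, P9}

Valid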